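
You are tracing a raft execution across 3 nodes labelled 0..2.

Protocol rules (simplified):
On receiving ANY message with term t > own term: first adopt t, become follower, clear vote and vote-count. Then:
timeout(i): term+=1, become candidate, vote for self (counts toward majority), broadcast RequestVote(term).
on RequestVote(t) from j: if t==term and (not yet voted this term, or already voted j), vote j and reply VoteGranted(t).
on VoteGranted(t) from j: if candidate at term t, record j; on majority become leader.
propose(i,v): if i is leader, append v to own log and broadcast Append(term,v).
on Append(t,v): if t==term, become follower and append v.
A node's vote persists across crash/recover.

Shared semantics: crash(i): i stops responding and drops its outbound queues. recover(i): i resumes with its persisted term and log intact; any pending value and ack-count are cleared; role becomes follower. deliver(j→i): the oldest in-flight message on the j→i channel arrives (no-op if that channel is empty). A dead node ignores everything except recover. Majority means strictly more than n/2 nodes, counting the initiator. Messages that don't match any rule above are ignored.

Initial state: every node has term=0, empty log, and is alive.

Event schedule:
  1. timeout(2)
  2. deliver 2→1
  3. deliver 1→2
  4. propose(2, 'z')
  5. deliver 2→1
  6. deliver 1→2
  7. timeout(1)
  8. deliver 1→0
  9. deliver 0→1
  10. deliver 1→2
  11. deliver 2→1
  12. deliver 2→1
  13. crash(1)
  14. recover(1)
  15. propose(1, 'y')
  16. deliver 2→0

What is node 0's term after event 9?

1. timeout(2):  <2:cand t1 ->
2. deliver 2→1:  <1:foll t1 ->
3. deliver 1→2:  <2:lead t1 ->
4. propose(2,'z'):  <2:lead t1 z>
5. deliver 2→1:  <1:foll t1 z>
6. deliver 1→2:  nop
7. timeout(1):  <1:cand t2 z>
8. deliver 1→0:  <0:foll t2 ->
9. deliver 0→1:  <1:lead t2 z>

2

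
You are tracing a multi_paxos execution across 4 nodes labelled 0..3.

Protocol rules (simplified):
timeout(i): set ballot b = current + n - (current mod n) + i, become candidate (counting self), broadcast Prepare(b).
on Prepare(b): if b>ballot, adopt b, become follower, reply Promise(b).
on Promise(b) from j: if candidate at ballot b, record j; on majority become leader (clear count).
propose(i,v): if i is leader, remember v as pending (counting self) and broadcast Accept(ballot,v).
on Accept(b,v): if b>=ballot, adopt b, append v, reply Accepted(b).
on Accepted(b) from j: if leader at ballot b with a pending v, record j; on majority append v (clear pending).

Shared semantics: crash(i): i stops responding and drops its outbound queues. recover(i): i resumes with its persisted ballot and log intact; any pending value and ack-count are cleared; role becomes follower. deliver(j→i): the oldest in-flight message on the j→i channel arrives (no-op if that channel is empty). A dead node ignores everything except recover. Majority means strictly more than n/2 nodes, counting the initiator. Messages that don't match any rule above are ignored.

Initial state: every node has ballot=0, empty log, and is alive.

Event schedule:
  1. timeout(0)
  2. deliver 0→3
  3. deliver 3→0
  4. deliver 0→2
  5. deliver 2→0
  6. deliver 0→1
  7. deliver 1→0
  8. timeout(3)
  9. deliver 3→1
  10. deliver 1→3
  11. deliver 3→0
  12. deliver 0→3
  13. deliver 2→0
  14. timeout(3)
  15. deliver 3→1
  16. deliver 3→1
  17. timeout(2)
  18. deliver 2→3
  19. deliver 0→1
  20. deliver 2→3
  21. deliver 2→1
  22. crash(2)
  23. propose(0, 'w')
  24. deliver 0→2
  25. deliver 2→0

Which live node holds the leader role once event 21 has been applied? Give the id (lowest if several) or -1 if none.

step 1 timeout(0): 0={cand,b=4,log=-}
step 2 deliver 0→3: 3={foll,b=4,log=-}
step 3 deliver 3→0: —
step 4 deliver 0→2: 2={foll,b=4,log=-}
step 5 deliver 2→0: 0={lead,b=4,log=-}
step 6 deliver 0→1: 1={foll,b=4,log=-}
step 7 deliver 1→0: —
step 8 timeout(3): 3={cand,b=11,log=-}
step 9 deliver 3→1: 1={foll,b=11,log=-}
step 10 deliver 1→3: —
step 11 deliver 3→0: 0={foll,b=11,log=-}
step 12 deliver 0→3: 3={lead,b=11,log=-}
step 13 deliver 2→0: —
step 14 timeout(3): 3={cand,b=15,log=-}
step 15 deliver 3→1: 1={foll,b=15,log=-}
step 16 deliver 3→1: —
step 17 timeout(2): 2={cand,b=10,log=-}
step 18 deliver 2→3: —
step 19 deliver 0→1: —
step 20 deliver 2→3: —
step 21 deliver 2→1: —

-1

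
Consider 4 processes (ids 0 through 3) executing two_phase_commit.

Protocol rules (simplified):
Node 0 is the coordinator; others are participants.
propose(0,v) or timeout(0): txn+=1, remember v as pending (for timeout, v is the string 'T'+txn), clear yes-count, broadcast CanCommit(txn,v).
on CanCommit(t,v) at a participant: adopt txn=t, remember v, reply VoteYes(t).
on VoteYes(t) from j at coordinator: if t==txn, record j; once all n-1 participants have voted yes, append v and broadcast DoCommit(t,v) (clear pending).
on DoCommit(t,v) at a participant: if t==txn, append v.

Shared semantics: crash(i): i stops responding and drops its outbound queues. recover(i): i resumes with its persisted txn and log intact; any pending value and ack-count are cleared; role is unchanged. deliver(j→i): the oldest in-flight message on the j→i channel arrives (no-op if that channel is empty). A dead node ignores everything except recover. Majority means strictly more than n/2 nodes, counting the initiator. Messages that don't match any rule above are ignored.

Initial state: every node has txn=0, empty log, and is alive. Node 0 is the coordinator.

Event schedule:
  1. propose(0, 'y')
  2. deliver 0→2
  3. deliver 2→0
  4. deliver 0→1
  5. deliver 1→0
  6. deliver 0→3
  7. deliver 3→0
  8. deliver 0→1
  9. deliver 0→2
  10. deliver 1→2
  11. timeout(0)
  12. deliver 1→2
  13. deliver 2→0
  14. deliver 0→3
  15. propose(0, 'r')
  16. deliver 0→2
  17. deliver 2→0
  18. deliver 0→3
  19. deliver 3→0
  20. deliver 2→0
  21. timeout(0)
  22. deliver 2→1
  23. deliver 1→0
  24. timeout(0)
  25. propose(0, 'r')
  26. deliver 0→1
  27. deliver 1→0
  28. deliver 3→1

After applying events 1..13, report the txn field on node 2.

1

[1] propose(0,'y') → N0(coor t1 [-])
[2] deliver 0→2 → N2(part t1 [-])
[3] deliver 2→0 → ∅
[4] deliver 0→1 → N1(part t1 [-])
[5] deliver 1→0 → ∅
[6] deliver 0→3 → N3(part t1 [-])
[7] deliver 3→0 → N0(coor t1 [y])
[8] deliver 0→1 → N1(part t1 [y])
[9] deliver 0→2 → N2(part t1 [y])
[10] deliver 1→2 → ∅
[11] timeout(0) → N0(coor t2 [y])
[12] deliver 1→2 → ∅
[13] deliver 2→0 → ∅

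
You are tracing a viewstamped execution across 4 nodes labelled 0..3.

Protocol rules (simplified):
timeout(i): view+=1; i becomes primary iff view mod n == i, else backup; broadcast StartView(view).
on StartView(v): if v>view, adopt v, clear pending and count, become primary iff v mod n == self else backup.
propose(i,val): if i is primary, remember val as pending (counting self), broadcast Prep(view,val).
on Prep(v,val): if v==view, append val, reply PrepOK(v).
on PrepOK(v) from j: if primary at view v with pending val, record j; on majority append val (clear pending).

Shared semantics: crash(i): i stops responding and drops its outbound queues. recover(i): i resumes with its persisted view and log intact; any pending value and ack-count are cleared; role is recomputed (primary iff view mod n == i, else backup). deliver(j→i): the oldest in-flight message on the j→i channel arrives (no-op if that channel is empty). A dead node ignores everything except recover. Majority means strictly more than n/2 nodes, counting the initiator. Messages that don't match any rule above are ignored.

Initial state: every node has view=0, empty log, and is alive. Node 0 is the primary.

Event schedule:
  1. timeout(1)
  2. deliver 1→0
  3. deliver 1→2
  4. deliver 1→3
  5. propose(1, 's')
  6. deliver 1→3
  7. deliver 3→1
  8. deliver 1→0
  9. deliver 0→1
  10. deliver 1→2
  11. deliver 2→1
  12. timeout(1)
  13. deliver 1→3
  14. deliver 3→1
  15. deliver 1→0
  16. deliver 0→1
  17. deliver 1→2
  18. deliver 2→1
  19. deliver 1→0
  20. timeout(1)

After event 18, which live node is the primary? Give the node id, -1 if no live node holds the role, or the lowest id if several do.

2

e1 timeout(1): 1[prim,v=1,-]
e2 deliver 1→0: 0[back,v=1,-]
e3 deliver 1→2: 2[back,v=1,-]
e4 deliver 1→3: 3[back,v=1,-]
e5 propose(1,'s'): ·
e6 deliver 1→3: 3[back,v=1,s]
e7 deliver 3→1: ·
e8 deliver 1→0: 0[back,v=1,s]
e9 deliver 0→1: 1[prim,v=1,s]
e10 deliver 1→2: 2[back,v=1,s]
e11 deliver 2→1: ·
e12 timeout(1): 1[back,v=2,s]
e13 deliver 1→3: 3[back,v=2,s]
e14 deliver 3→1: ·
e15 deliver 1→0: 0[back,v=2,s]
e16 deliver 0→1: ·
e17 deliver 1→2: 2[prim,v=2,s]
e18 deliver 2→1: ·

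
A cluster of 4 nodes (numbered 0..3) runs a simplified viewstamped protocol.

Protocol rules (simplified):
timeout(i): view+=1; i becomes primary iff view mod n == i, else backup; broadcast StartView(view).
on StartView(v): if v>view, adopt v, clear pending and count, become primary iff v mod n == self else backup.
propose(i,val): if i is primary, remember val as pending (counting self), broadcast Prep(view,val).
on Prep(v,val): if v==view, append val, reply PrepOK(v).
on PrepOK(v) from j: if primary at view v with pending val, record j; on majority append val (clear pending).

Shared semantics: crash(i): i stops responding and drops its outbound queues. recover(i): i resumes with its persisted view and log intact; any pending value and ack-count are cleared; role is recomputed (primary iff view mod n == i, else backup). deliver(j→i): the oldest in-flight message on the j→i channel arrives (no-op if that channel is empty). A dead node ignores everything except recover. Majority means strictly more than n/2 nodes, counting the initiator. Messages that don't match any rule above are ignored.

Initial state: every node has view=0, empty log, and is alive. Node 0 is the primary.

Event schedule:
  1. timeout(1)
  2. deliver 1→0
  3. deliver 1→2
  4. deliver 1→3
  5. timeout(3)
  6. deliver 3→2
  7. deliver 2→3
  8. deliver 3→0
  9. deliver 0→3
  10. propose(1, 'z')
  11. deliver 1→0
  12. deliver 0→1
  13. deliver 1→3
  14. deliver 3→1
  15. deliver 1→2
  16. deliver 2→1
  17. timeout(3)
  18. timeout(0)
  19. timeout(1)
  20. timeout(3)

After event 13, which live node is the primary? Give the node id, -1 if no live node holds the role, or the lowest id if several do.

1

e1 timeout(1): 1[prim,v=1,-]
e2 deliver 1→0: 0[back,v=1,-]
e3 deliver 1→2: 2[back,v=1,-]
e4 deliver 1→3: 3[back,v=1,-]
e5 timeout(3): 3[back,v=2,-]
e6 deliver 3→2: 2[prim,v=2,-]
e7 deliver 2→3: ·
e8 deliver 3→0: 0[back,v=2,-]
e9 deliver 0→3: ·
e10 propose(1,'z'): ·
e11 deliver 1→0: ·
e12 deliver 0→1: ·
e13 deliver 1→3: ·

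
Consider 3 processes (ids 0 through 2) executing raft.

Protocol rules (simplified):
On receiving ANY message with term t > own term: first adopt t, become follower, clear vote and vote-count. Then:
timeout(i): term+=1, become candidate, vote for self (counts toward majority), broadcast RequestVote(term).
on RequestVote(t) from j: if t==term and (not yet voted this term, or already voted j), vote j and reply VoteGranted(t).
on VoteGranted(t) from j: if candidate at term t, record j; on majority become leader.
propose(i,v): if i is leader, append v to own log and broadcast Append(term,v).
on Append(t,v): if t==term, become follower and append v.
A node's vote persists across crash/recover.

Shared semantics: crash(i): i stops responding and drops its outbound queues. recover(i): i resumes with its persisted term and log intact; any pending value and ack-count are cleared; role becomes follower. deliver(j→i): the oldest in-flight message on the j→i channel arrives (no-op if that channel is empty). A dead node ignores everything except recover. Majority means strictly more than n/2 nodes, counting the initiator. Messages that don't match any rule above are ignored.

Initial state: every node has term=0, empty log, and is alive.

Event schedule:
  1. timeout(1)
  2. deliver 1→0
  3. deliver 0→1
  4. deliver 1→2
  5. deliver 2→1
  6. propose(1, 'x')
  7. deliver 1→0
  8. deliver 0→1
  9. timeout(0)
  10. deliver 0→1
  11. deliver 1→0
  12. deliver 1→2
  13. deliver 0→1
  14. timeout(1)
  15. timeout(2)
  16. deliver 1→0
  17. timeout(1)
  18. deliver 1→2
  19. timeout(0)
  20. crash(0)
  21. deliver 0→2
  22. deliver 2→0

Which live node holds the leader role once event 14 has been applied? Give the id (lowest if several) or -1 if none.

step 1 timeout(1): 1={cand,t=1,log=-}
step 2 deliver 1→0: 0={foll,t=1,log=-}
step 3 deliver 0→1: 1={lead,t=1,log=-}
step 4 deliver 1→2: 2={foll,t=1,log=-}
step 5 deliver 2→1: —
step 6 propose(1,'x'): 1={lead,t=1,log=x}
step 7 deliver 1→0: 0={foll,t=1,log=x}
step 8 deliver 0→1: —
step 9 timeout(0): 0={cand,t=2,log=x}
step 10 deliver 0→1: 1={foll,t=2,log=x}
step 11 deliver 1→0: 0={lead,t=2,log=x}
step 12 deliver 1→2: 2={foll,t=1,log=x}
step 13 deliver 0→1: —
step 14 timeout(1): 1={cand,t=3,log=x}

0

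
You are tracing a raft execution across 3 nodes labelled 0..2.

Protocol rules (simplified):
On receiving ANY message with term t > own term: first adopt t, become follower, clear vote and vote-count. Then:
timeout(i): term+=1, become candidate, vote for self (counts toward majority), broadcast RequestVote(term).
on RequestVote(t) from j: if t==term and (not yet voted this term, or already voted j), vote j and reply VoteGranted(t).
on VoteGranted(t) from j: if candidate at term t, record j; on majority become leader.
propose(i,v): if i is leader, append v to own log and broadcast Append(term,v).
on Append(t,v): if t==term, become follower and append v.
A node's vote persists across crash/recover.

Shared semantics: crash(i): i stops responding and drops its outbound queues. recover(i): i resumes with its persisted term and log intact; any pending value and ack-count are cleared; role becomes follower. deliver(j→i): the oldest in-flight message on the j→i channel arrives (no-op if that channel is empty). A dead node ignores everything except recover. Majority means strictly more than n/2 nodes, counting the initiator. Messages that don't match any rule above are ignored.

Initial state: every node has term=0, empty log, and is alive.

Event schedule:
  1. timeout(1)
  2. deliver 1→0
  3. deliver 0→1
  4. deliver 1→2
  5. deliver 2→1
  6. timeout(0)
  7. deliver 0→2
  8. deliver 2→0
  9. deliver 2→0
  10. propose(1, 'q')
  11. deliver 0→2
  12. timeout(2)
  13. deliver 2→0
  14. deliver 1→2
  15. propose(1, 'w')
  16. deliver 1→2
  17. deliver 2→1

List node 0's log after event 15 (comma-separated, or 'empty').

e1 timeout(1): 1[cand,t=1,-]
e2 deliver 1→0: 0[foll,t=1,-]
e3 deliver 0→1: 1[lead,t=1,-]
e4 deliver 1→2: 2[foll,t=1,-]
e5 deliver 2→1: ·
e6 timeout(0): 0[cand,t=2,-]
e7 deliver 0→2: 2[foll,t=2,-]
e8 deliver 2→0: 0[lead,t=2,-]
e9 deliver 2→0: ·
e10 propose(1,'q'): 1[lead,t=1,q]
e11 deliver 0→2: ·
e12 timeout(2): 2[cand,t=3,-]
e13 deliver 2→0: 0[foll,t=3,-]
e14 deliver 1→2: ·
e15 propose(1,'w'): 1[lead,t=1,q,w]

empty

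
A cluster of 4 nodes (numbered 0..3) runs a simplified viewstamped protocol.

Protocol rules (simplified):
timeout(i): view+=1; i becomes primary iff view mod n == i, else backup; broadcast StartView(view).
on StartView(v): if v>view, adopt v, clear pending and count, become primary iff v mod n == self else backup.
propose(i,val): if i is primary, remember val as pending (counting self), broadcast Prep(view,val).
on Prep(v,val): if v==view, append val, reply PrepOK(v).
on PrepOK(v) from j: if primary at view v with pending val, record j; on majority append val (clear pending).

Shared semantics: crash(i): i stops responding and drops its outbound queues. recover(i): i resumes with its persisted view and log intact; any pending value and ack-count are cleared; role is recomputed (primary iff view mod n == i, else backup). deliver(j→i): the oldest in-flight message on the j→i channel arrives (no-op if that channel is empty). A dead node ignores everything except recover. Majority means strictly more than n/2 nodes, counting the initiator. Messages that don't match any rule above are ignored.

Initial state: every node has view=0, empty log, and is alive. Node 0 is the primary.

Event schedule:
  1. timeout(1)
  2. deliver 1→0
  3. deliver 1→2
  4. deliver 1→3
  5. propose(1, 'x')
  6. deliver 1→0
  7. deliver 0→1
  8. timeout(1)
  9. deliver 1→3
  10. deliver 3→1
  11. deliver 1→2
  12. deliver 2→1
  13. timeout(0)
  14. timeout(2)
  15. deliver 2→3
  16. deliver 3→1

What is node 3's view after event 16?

1. timeout(1):  <1:prim v1 ->
2. deliver 1→0:  <0:back v1 ->
3. deliver 1→2:  <2:back v1 ->
4. deliver 1→3:  <3:back v1 ->
5. propose(1,'x'):  nop
6. deliver 1→0:  <0:back v1 x>
7. deliver 0→1:  nop
8. timeout(1):  <1:back v2 ->
9. deliver 1→3:  <3:back v1 x>
10. deliver 3→1:  nop
11. deliver 1→2:  <2:back v1 x>
12. deliver 2→1:  nop
13. timeout(0):  <0:back v2 x>
14. timeout(2):  <2:prim v2 x>
15. deliver 2→3:  <3:back v2 x>
16. deliver 3→1:  nop

2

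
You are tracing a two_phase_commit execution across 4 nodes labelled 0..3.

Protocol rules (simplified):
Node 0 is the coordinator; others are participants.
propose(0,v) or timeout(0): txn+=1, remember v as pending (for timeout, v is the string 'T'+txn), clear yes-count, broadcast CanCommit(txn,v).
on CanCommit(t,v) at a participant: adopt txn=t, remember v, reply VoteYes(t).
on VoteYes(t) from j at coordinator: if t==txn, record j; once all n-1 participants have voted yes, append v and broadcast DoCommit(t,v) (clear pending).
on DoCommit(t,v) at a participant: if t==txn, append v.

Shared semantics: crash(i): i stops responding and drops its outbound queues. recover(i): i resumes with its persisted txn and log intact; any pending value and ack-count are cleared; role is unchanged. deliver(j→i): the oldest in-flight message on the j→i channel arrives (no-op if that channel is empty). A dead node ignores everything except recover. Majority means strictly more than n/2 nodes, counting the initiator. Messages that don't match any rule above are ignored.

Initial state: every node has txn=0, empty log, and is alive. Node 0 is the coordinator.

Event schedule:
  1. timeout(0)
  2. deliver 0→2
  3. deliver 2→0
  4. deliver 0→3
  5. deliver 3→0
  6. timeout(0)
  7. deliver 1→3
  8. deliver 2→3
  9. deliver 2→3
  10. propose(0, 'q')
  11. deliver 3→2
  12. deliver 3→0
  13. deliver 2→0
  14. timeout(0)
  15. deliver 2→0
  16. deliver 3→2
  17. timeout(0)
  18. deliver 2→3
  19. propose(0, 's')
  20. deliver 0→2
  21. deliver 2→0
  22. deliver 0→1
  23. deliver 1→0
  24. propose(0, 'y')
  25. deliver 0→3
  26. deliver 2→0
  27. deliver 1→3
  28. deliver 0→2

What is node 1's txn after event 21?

0

e1 timeout(0): 0[coor,t=1,-]
e2 deliver 0→2: 2[part,t=1,-]
e3 deliver 2→0: ·
e4 deliver 0→3: 3[part,t=1,-]
e5 deliver 3→0: ·
e6 timeout(0): 0[coor,t=2,-]
e7 deliver 1→3: ·
e8 deliver 2→3: ·
e9 deliver 2→3: ·
e10 propose(0,'q'): 0[coor,t=3,-]
e11 deliver 3→2: ·
e12 deliver 3→0: ·
e13 deliver 2→0: ·
e14 timeout(0): 0[coor,t=4,-]
e15 deliver 2→0: ·
e16 deliver 3→2: ·
e17 timeout(0): 0[coor,t=5,-]
e18 deliver 2→3: ·
e19 propose(0,'s'): 0[coor,t=6,-]
e20 deliver 0→2: 2[part,t=2,-]
e21 deliver 2→0: ·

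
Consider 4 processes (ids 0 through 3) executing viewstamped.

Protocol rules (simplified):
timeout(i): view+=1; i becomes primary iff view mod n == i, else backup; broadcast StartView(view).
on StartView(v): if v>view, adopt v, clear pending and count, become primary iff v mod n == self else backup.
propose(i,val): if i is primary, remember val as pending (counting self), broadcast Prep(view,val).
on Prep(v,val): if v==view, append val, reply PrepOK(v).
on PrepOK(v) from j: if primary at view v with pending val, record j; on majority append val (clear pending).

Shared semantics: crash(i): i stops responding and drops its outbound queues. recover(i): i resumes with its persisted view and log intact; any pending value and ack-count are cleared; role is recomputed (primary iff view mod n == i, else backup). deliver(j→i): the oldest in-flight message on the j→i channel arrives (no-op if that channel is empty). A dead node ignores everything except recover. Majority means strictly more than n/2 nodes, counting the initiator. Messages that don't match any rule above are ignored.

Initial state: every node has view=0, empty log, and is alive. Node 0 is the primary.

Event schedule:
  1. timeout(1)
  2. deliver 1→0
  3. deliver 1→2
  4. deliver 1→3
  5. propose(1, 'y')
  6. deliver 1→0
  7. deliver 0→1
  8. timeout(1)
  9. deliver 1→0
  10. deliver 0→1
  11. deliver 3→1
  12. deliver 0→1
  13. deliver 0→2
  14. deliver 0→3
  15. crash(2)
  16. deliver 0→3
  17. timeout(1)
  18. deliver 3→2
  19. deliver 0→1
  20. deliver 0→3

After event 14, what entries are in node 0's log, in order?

y

e1 timeout(1): 1[prim,v=1,-]
e2 deliver 1→0: 0[back,v=1,-]
e3 deliver 1→2: 2[back,v=1,-]
e4 deliver 1→3: 3[back,v=1,-]
e5 propose(1,'y'): ·
e6 deliver 1→0: 0[back,v=1,y]
e7 deliver 0→1: ·
e8 timeout(1): 1[back,v=2,-]
e9 deliver 1→0: 0[back,v=2,y]
e10 deliver 0→1: ·
e11 deliver 3→1: ·
e12 deliver 0→1: ·
e13 deliver 0→2: ·
e14 deliver 0→3: ·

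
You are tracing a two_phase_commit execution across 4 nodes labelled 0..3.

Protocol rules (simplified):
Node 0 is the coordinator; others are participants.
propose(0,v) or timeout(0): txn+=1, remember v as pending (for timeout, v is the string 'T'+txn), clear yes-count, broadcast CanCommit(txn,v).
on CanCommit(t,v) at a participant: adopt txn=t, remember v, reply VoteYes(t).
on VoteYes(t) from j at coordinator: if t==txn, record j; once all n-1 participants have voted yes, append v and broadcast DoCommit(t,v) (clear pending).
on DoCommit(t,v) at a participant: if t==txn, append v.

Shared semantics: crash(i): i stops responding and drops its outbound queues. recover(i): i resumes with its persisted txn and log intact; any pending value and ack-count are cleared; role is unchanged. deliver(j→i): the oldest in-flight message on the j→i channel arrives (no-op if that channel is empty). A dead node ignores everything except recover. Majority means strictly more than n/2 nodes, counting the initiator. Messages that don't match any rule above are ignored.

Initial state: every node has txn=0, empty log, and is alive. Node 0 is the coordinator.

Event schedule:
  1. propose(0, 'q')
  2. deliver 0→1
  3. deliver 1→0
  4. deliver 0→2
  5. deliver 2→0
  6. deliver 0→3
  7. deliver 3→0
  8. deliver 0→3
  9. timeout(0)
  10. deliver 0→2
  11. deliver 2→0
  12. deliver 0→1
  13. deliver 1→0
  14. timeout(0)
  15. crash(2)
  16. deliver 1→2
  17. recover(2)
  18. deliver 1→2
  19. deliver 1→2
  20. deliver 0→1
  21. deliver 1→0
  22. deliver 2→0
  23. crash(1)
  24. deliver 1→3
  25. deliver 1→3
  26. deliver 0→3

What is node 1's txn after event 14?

e1 propose(0,'q'): 0[coor,t=1,-]
e2 deliver 0→1: 1[part,t=1,-]
e3 deliver 1→0: ·
e4 deliver 0→2: 2[part,t=1,-]
e5 deliver 2→0: ·
e6 deliver 0→3: 3[part,t=1,-]
e7 deliver 3→0: 0[coor,t=1,q]
e8 deliver 0→3: 3[part,t=1,q]
e9 timeout(0): 0[coor,t=2,q]
e10 deliver 0→2: 2[part,t=1,q]
e11 deliver 2→0: ·
e12 deliver 0→1: 1[part,t=1,q]
e13 deliver 1→0: ·
e14 timeout(0): 0[coor,t=3,q]

1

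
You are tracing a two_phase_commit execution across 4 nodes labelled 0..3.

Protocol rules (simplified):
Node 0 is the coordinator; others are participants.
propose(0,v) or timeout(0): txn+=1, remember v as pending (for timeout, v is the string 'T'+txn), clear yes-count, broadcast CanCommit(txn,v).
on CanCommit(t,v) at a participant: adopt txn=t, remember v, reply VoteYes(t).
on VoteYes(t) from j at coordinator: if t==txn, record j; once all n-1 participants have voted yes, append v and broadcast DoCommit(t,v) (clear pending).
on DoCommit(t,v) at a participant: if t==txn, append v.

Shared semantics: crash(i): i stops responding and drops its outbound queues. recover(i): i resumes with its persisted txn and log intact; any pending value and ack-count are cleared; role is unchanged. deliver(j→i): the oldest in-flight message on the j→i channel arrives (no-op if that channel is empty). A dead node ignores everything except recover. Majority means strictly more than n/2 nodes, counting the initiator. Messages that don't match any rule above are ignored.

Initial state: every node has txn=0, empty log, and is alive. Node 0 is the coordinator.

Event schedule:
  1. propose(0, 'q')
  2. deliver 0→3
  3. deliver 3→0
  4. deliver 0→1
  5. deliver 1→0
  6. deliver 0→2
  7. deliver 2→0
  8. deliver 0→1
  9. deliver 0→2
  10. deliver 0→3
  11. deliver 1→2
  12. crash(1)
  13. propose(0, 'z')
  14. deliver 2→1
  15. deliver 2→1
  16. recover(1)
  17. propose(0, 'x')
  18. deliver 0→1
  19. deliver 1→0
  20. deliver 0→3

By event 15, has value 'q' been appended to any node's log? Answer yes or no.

step 1 propose(0,'q'): 0={coor,t=1,log=-}
step 2 deliver 0→3: 3={part,t=1,log=-}
step 3 deliver 3→0: —
step 4 deliver 0→1: 1={part,t=1,log=-}
step 5 deliver 1→0: —
step 6 deliver 0→2: 2={part,t=1,log=-}
step 7 deliver 2→0: 0={coor,t=1,log=q}
step 8 deliver 0→1: 1={part,t=1,log=q}
step 9 deliver 0→2: 2={part,t=1,log=q}
step 10 deliver 0→3: 3={part,t=1,log=q}
step 11 deliver 1→2: —
step 12 crash(1): 1={✗part,t=1,log=q}
step 13 propose(0,'z'): 0={coor,t=2,log=q}
step 14 deliver 2→1: —
step 15 deliver 2→1: —

yes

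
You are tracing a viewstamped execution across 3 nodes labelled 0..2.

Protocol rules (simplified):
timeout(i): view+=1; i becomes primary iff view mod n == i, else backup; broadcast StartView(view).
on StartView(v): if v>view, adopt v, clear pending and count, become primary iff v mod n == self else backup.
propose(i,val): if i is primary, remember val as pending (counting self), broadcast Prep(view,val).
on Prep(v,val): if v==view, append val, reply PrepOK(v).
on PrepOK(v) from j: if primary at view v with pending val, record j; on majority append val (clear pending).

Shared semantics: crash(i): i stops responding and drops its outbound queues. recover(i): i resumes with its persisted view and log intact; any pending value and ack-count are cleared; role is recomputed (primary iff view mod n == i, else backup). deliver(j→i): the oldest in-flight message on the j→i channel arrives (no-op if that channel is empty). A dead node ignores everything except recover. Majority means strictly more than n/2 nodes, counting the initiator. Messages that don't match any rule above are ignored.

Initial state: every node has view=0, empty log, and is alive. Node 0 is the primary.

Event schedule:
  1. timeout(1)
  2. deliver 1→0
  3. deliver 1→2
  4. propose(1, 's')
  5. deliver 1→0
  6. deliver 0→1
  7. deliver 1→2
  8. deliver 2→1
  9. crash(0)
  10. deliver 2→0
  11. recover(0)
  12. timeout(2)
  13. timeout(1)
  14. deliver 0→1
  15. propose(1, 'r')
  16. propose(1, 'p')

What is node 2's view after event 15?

2

1. timeout(1):  <1:prim v1 ->
2. deliver 1→0:  <0:back v1 ->
3. deliver 1→2:  <2:back v1 ->
4. propose(1,'s'):  nop
5. deliver 1→0:  <0:back v1 s>
6. deliver 0→1:  <1:prim v1 s>
7. deliver 1→2:  <2:back v1 s>
8. deliver 2→1:  nop
9. crash(0):  <0:✗back v1 s>
10. deliver 2→0:  nop
11. recover(0):  <0:back v1 s>
12. timeout(2):  <2:prim v2 s>
13. timeout(1):  <1:back v2 s>
14. deliver 0→1:  nop
15. propose(1,'r'):  nop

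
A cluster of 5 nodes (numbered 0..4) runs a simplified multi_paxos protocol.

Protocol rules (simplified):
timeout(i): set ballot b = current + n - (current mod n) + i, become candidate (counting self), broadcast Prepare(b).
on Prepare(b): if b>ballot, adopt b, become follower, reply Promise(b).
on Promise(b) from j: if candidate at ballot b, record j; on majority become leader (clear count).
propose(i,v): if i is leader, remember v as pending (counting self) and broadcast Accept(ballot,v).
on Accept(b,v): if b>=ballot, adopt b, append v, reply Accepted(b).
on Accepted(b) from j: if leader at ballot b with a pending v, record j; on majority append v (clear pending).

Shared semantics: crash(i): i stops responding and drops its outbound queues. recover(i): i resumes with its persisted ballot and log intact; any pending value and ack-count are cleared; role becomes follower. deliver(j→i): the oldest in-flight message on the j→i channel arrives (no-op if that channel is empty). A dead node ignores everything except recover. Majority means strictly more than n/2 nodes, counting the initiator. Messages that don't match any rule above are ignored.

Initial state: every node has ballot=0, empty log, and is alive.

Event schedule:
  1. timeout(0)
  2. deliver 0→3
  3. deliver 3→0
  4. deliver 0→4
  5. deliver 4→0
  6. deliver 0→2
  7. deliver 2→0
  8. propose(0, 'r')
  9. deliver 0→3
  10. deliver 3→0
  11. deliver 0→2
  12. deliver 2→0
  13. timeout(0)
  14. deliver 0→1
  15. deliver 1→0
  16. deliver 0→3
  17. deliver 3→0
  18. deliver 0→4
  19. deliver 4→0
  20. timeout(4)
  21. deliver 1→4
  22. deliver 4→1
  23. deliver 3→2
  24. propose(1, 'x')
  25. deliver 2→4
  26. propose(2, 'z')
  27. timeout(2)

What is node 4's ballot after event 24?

14

1. timeout(0):  <0:cand b5 ->
2. deliver 0→3:  <3:foll b5 ->
3. deliver 3→0:  nop
4. deliver 0→4:  <4:foll b5 ->
5. deliver 4→0:  <0:lead b5 ->
6. deliver 0→2:  <2:foll b5 ->
7. deliver 2→0:  nop
8. propose(0,'r'):  nop
9. deliver 0→3:  <3:foll b5 r>
10. deliver 3→0:  nop
11. deliver 0→2:  <2:foll b5 r>
12. deliver 2→0:  <0:lead b5 r>
13. timeout(0):  <0:cand b10 r>
14. deliver 0→1:  <1:foll b5 ->
15. deliver 1→0:  nop
16. deliver 0→3:  <3:foll b10 r>
17. deliver 3→0:  nop
18. deliver 0→4:  <4:foll b5 r>
19. deliver 4→0:  nop
20. timeout(4):  <4:cand b14 r>
21. deliver 1→4:  nop
22. deliver 4→1:  <1:foll b14 ->
23. deliver 3→2:  nop
24. propose(1,'x'):  nop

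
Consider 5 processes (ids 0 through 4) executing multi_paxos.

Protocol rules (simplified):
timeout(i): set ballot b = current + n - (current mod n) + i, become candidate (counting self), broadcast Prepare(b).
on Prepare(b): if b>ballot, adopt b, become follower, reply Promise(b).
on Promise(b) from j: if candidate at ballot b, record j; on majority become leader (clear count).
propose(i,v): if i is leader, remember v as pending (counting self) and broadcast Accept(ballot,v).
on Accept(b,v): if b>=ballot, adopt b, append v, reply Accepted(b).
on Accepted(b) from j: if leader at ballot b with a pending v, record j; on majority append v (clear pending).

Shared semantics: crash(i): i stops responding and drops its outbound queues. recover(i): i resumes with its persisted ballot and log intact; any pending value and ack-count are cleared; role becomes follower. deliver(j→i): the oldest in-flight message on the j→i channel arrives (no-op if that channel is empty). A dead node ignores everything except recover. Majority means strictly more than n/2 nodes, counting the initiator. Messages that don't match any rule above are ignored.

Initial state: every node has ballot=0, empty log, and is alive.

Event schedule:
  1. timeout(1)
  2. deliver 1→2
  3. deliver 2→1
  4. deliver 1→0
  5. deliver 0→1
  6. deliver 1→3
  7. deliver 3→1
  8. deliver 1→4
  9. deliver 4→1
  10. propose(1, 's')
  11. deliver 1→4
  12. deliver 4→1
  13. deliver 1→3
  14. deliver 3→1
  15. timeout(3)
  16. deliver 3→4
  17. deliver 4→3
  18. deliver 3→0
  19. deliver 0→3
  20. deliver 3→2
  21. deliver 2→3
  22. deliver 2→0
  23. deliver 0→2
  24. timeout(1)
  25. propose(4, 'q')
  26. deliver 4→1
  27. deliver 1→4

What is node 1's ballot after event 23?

[1] timeout(1) → N1(cand b6 [-])
[2] deliver 1→2 → N2(foll b6 [-])
[3] deliver 2→1 → ∅
[4] deliver 1→0 → N0(foll b6 [-])
[5] deliver 0→1 → N1(lead b6 [-])
[6] deliver 1→3 → N3(foll b6 [-])
[7] deliver 3→1 → ∅
[8] deliver 1→4 → N4(foll b6 [-])
[9] deliver 4→1 → ∅
[10] propose(1,'s') → ∅
[11] deliver 1→4 → N4(foll b6 [s])
[12] deliver 4→1 → ∅
[13] deliver 1→3 → N3(foll b6 [s])
[14] deliver 3→1 → N1(lead b6 [s])
[15] timeout(3) → N3(cand b13 [s])
[16] deliver 3→4 → N4(foll b13 [s])
[17] deliver 4→3 → ∅
[18] deliver 3→0 → N0(foll b13 [-])
[19] deliver 0→3 → N3(lead b13 [s])
[20] deliver 3→2 → N2(foll b13 [-])
[21] deliver 2→3 → ∅
[22] deliver 2→0 → ∅
[23] deliver 0→2 → ∅

6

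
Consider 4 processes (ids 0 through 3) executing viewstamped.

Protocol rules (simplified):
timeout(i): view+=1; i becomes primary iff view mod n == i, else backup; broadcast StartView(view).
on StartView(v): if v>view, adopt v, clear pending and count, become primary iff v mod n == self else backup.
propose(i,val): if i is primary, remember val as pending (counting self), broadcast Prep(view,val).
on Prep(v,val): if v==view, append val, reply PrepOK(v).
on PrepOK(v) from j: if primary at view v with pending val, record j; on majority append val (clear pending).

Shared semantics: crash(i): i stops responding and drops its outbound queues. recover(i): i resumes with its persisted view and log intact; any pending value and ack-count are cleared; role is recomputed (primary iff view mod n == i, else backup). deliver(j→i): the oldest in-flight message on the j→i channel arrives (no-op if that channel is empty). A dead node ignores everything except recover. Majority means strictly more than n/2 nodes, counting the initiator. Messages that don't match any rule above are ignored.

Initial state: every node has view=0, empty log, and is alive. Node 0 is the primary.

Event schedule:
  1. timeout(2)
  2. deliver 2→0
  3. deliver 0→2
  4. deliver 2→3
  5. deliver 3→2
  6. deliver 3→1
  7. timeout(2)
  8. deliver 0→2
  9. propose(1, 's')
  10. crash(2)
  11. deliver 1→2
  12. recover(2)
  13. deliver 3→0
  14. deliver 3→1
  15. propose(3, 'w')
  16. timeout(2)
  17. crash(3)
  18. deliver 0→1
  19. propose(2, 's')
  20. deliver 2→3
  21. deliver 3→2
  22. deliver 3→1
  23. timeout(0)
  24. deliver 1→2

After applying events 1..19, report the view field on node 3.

1

[1] timeout(2) → N2(back v1 [-])
[2] deliver 2→0 → N0(back v1 [-])
[3] deliver 0→2 → ∅
[4] deliver 2→3 → N3(back v1 [-])
[5] deliver 3→2 → ∅
[6] deliver 3→1 → ∅
[7] timeout(2) → N2(prim v2 [-])
[8] deliver 0→2 → ∅
[9] propose(1,'s') → ∅
[10] crash(2) → N2(✗prim v2 [-])
[11] deliver 1→2 → ∅
[12] recover(2) → N2(prim v2 [-])
[13] deliver 3→0 → ∅
[14] deliver 3→1 → ∅
[15] propose(3,'w') → ∅
[16] timeout(2) → N2(back v3 [-])
[17] crash(3) → N3(✗back v1 [-])
[18] deliver 0→1 → ∅
[19] propose(2,'s') → ∅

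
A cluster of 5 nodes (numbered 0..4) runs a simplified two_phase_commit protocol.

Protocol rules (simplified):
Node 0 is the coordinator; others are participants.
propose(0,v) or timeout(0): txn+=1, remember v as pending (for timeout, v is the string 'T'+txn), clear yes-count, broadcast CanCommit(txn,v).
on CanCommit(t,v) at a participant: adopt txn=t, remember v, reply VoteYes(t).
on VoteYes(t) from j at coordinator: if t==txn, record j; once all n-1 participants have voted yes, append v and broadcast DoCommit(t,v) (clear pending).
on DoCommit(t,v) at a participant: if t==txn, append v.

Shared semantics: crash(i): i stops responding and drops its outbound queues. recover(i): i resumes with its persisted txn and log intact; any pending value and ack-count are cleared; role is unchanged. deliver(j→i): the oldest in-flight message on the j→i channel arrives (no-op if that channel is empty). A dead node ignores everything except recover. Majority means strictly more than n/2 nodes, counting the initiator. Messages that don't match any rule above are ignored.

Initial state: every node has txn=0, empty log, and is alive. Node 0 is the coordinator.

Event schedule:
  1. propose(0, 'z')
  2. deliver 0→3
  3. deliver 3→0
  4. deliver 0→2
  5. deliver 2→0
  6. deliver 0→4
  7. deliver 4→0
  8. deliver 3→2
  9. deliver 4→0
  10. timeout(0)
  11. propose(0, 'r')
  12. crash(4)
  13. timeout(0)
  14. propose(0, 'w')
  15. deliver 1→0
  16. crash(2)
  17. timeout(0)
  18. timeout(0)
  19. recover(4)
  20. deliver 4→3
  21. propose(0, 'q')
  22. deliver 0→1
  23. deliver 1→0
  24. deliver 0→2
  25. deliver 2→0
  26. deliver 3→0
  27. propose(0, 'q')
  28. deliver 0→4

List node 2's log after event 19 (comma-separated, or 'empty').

1. propose(0,'z'):  <0:coor t1 ->
2. deliver 0→3:  <3:part t1 ->
3. deliver 3→0:  nop
4. deliver 0→2:  <2:part t1 ->
5. deliver 2→0:  nop
6. deliver 0→4:  <4:part t1 ->
7. deliver 4→0:  nop
8. deliver 3→2:  nop
9. deliver 4→0:  nop
10. timeout(0):  <0:coor t2 ->
11. propose(0,'r'):  <0:coor t3 ->
12. crash(4):  <4:✗part t1 ->
13. timeout(0):  <0:coor t4 ->
14. propose(0,'w'):  <0:coor t5 ->
15. deliver 1→0:  nop
16. crash(2):  <2:✗part t1 ->
17. timeout(0):  <0:coor t6 ->
18. timeout(0):  <0:coor t7 ->
19. recover(4):  <4:part t1 ->

empty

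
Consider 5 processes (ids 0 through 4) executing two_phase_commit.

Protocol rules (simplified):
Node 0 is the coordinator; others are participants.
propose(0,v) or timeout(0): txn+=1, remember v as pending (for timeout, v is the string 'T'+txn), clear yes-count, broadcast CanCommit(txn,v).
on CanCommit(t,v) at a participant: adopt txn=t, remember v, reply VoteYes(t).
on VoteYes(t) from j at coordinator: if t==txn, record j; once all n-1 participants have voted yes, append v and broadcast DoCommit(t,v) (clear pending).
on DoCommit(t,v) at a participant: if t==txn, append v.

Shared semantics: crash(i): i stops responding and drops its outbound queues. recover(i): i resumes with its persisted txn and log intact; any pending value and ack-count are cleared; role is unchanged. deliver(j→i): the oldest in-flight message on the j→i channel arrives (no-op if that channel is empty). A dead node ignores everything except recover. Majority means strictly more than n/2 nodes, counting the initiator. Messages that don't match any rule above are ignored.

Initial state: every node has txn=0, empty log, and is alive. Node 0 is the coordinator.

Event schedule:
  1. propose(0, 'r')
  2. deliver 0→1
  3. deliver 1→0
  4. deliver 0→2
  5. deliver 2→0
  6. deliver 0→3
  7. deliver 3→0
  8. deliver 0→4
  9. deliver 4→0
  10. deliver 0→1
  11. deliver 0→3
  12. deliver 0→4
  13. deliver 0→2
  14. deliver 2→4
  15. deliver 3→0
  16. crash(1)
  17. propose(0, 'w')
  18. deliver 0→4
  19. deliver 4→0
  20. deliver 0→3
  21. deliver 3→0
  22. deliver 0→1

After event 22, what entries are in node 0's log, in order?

1. propose(0,'r'):  <0:coor t1 ->
2. deliver 0→1:  <1:part t1 ->
3. deliver 1→0:  nop
4. deliver 0→2:  <2:part t1 ->
5. deliver 2→0:  nop
6. deliver 0→3:  <3:part t1 ->
7. deliver 3→0:  nop
8. deliver 0→4:  <4:part t1 ->
9. deliver 4→0:  <0:coor t1 r>
10. deliver 0→1:  <1:part t1 r>
11. deliver 0→3:  <3:part t1 r>
12. deliver 0→4:  <4:part t1 r>
13. deliver 0→2:  <2:part t1 r>
14. deliver 2→4:  nop
15. deliver 3→0:  nop
16. crash(1):  <1:✗part t1 r>
17. propose(0,'w'):  <0:coor t2 r>
18. deliver 0→4:  <4:part t2 r>
19. deliver 4→0:  nop
20. deliver 0→3:  <3:part t2 r>
21. deliver 3→0:  nop
22. deliver 0→1:  nop

r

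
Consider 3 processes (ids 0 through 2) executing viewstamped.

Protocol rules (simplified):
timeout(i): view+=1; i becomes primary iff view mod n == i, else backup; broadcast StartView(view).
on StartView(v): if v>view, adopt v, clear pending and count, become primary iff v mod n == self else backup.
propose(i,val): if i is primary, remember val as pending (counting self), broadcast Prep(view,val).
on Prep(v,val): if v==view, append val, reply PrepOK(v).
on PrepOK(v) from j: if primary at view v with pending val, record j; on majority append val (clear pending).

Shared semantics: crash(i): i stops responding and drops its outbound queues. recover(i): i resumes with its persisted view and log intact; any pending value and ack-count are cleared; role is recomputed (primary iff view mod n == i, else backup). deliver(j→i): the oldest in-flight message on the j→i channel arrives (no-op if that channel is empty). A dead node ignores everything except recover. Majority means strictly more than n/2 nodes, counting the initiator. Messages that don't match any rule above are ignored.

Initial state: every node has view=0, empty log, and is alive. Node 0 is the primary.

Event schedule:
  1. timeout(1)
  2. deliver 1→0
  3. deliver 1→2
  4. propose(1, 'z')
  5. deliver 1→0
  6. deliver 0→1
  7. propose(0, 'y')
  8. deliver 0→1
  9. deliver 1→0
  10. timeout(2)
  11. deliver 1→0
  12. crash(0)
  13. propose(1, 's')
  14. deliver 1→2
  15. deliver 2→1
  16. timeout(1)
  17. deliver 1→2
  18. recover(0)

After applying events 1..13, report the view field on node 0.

1

after 1 — timeout(1): n1:prim/v1/[-]
after 2 — deliver 1→0: n0:back/v1/[-]
after 3 — deliver 1→2: n2:back/v1/[-]
after 4 — propose(1,'z'): ·
after 5 — deliver 1→0: n0:back/v1/[z]
after 6 — deliver 0→1: n1:prim/v1/[z]
after 7 — propose(0,'y'): ·
after 8 — deliver 0→1: ·
after 9 — deliver 1→0: ·
after 10 — timeout(2): n2:prim/v2/[-]
after 11 — deliver 1→0: ·
after 12 — crash(0): n0:✗back/v1/[z]
after 13 — propose(1,'s'): ·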